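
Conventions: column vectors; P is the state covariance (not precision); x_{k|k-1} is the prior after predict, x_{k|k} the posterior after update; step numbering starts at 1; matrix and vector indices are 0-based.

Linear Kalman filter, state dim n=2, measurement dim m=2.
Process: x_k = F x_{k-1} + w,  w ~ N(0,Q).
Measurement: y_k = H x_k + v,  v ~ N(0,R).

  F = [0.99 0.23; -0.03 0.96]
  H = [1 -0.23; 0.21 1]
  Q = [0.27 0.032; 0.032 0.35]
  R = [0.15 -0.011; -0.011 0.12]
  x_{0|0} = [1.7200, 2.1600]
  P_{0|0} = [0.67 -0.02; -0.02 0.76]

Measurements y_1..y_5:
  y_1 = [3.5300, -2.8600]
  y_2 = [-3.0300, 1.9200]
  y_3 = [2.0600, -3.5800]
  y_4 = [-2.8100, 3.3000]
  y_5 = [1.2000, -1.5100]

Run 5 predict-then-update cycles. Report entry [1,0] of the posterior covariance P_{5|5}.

P_post[1,0] = -0.0048

step 1: x^-=[2.1996, 2.0220]  P^-=[0.9578 0.1610; 0.1610 1.0522]  S=[1.0893 0.1014; 0.1014 1.2820]  K=[0.8250 0.2172; -0.1543 0.8593]  nu=[1.7955, -5.3439]  x^+=[2.5199, -2.8469]  P^+=[0.1195 -0.0081; -0.0081 0.1065]
step 2: x^-=[1.8399, -2.8087]  P^-=[0.3891 0.0443; 0.0443 0.4487]  S=[0.5424 0.0097; 0.0097 0.6045]  K=[0.6950 0.1974; -0.1221 0.7597]  nu=[-5.5159, 4.3423]  x^+=[-1.1365, 1.1636]  P^+=[0.1009 -0.0051; -0.0051 0.0936]
step 3: x^-=[-0.8575, 1.1511]  P^-=[0.3715 0.0448; 0.0448 0.4366]  S=[0.5240 0.0092; 0.0092 0.5918]  K=[0.6858 0.1968; -0.1195 0.7555]  nu=[3.1823, -4.5511]  x^+=[0.4293, -2.6674]  P^+=[0.0996 -0.0048; -0.0048 0.0930]
step 4: x^-=[-0.1885, -2.5736]  P^-=[0.3703 0.0450; 0.0450 0.4361]  S=[0.5227 0.0093; 0.0093 0.5913]  K=[0.6852 0.1969; -0.1192 0.7553]  nu=[-3.2134, 5.9132]  x^+=[-1.2263, 2.2759]  P^+=[0.0995 -0.0048; -0.0048 0.0930]
step 5: x^-=[-0.6906, 2.2217]  P^-=[0.3703 0.0450; 0.0450 0.4360]  S=[0.5226 0.0093; 0.0093 0.5913]  K=[0.6851 0.1969; -0.1192 0.7553]  nu=[2.4016, -3.5867]  x^+=[0.2488, -0.7737]  P^+=[0.0995 -0.0048; -0.0048 0.0930]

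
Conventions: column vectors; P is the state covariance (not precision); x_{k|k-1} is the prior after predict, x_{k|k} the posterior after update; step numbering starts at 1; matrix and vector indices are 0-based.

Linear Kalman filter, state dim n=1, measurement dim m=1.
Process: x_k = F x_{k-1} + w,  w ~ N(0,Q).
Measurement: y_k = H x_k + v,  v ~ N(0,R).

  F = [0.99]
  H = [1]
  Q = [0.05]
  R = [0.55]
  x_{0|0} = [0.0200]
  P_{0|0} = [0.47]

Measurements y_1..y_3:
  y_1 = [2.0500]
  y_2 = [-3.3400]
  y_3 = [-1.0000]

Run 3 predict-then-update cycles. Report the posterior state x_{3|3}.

x_post = [-0.6990]

step 1: x^-=[0.0198]  P^-=[0.5106]  S=[1.0606]  K=[0.4814]  nu=[2.0302]  x^+=[0.9972]  P^+=[0.2648]
step 2: x^-=[0.9873]  P^-=[0.3095]  S=[0.8595]  K=[0.3601]  nu=[-4.3273]  x^+=[-0.5710]  P^+=[0.1981]
step 3: x^-=[-0.5653]  P^-=[0.2441]  S=[0.7941]  K=[0.3074]  nu=[-0.4347]  x^+=[-0.6990]  P^+=[0.1691]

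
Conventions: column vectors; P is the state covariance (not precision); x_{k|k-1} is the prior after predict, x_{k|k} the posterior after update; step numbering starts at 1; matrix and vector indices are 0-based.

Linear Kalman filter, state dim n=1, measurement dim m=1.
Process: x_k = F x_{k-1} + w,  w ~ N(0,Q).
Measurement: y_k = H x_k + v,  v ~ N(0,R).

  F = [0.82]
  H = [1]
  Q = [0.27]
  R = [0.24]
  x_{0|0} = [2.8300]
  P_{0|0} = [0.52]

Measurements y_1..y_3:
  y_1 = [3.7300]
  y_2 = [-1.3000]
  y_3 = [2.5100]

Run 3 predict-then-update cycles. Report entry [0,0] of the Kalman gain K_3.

K[0,0] = 0.6063

step 1: x^-=[2.3206]  P^-=[0.6196]  S=[0.8596]  K=[0.7208]  nu=[1.4094]  x^+=[3.3365]  P^+=[0.1730]
step 2: x^-=[2.7359]  P^-=[0.3863]  S=[0.6263]  K=[0.6168]  nu=[-4.0359]  x^+=[0.2465]  P^+=[0.1480]
step 3: x^-=[0.2022]  P^-=[0.3695]  S=[0.6095]  K=[0.6063]  nu=[2.3078]  x^+=[1.6013]  P^+=[0.1455]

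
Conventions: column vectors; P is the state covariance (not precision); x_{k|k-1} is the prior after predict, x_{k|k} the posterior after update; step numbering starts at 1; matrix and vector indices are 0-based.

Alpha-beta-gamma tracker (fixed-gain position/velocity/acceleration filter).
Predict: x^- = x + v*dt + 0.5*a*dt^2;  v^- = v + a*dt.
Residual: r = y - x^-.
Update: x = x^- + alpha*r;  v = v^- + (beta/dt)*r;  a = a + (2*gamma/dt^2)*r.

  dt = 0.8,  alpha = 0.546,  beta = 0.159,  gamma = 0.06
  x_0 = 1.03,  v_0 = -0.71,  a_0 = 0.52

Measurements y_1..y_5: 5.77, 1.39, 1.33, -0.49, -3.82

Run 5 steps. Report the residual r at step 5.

step 1: x_pred=0.6284  r=5.1416  x^+=3.4357  v^+=0.7279  a^+=1.4840
step 2: x_pred=4.4929  r=-3.1029  x^+=2.7987  v^+=1.2984  a^+=0.9023
step 3: x_pred=4.1262  r=-2.7962  x^+=2.5995  v^+=1.4645  a^+=0.3780
step 4: x_pred=3.8920  r=-4.3820  x^+=1.4994  v^+=0.8959  a^+=-0.4437
step 5: x_pred=2.0742  r=-5.8942  x^+=-1.1440  v^+=-0.6305  a^+=-1.5488

resid = -5.8942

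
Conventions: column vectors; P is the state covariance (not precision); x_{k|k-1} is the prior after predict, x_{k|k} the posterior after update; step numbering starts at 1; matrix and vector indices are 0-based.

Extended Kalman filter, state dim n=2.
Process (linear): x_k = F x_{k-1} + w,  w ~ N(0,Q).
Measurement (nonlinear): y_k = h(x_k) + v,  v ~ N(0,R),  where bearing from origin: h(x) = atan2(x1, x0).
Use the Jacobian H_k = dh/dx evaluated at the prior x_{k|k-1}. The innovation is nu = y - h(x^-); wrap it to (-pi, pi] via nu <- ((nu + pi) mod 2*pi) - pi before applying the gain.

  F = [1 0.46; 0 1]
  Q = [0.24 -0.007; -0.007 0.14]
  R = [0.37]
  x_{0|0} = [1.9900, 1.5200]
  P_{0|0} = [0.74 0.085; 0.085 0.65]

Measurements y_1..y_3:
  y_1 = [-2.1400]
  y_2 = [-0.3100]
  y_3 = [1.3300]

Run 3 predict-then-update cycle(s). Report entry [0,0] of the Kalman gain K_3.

step 1: x^-=[2.6892, 1.5200]  P^-=[1.1957 0.3770; 0.3770 0.7900]  H_jac=[-0.1593 0.2818]  S=[0.4292]  K=[-0.1962; 0.3788]  nu=[-2.6545]  x^+=[3.2101, 0.5145]  P^+=[1.1792 0.4089; 0.4089 0.7284]
step 2: x^-=[3.4468, 0.5145]  P^-=[1.9495 0.7370; 0.7370 0.8684]  H_jac=[-0.0424 0.2838]  S=[0.4257]  K=[0.2973; 0.5056]  nu=[-0.4582]  x^+=[3.3105, 0.2829]  P^+=[1.9119 0.6730; 0.6730 0.7596]
step 3: x^-=[3.4407, 0.2829]  P^-=[2.9318 1.0154; 1.0154 0.8996]  H_jac=[-0.0237 0.2887]  S=[0.4327]  K=[0.5166; 0.5445]  nu=[1.2480]  x^+=[4.0854, 0.9624]  P^+=[2.8163 0.8937; 0.8937 0.7713]

K[0,0] = 0.5166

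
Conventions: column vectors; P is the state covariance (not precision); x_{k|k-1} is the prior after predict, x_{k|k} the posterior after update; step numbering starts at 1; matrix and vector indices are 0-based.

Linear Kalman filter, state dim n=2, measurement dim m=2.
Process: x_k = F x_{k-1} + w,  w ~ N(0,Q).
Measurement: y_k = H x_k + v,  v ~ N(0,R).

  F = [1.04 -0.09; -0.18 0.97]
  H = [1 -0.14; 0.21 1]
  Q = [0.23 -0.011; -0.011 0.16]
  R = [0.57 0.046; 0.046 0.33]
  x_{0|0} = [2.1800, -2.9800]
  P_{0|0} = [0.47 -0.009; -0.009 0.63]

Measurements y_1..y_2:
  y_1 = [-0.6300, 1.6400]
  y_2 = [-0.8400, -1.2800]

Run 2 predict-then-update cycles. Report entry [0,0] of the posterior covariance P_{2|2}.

step 1: x^-=[2.5354, -3.2830]  P^-=[0.7451 -0.1632; -0.1632 0.7711]  S=[1.3760 -0.0639; -0.0639 1.0655]  K=[0.5594 0.0272; -0.1654 0.6817]  nu=[-3.6250, 4.3906]  x^+=[0.6271, 0.3096]  P^+=[0.3157 -0.0316; -0.0316 0.2240]
step 2: x^-=[0.6243, 0.1875]  P^-=[0.5792 -0.1220; -0.1220 0.3920]  S=[1.1910 -0.0057; -0.0057 0.6963]  K=[0.5006 0.0035; -0.1460 0.5250]  nu=[-1.4380, -1.5986]  x^+=[-0.1013, -0.4418]  P^+=[0.2807 -0.0347; -0.0347 0.1738]

P_post[0,0] = 0.2807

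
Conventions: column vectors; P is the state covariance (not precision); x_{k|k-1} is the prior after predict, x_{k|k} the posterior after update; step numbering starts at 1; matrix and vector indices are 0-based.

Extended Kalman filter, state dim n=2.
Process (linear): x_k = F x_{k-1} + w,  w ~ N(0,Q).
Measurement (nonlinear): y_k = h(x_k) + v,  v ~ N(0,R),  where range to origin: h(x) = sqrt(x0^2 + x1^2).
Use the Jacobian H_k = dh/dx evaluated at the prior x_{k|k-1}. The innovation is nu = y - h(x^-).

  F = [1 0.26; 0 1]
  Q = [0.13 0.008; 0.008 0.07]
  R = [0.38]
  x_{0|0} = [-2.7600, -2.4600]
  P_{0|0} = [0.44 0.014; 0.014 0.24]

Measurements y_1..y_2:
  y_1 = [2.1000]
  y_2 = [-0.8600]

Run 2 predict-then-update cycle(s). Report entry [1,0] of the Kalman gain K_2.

K[1,0] = -0.2492

step 1: x^-=[-3.3996, -2.4600]  P^-=[0.5935 0.0844; 0.0844 0.3100]  H_jac=[-0.8101 -0.5862]  S=[0.9562]  K=[-0.5546; -0.2616]  nu=[-2.0963]  x^+=[-2.2371, -1.9117]  P^+=[0.2994 -0.0543; -0.0543 0.2446]
step 2: x^-=[-2.7341, -1.9117]  P^-=[0.4177 0.0173; 0.0173 0.3146]  H_jac=[-0.8195 -0.5730]  S=[0.7801]  K=[-0.4515; -0.2492]  nu=[-4.1962]  x^+=[-0.8394, -0.8658]  P^+=[0.2587 -0.0705; -0.0705 0.2661]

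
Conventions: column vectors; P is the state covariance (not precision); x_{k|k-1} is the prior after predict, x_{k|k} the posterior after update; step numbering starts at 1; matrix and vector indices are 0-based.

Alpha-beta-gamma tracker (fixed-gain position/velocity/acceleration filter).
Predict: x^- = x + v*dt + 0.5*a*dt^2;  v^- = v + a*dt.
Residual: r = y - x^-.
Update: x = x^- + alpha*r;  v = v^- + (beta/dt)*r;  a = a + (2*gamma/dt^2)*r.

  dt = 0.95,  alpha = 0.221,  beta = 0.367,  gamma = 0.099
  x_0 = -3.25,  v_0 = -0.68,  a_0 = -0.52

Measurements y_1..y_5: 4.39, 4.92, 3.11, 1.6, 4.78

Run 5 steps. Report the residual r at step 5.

step 1: x_pred=-4.1307  r=8.5206  x^+=-2.2476  v^+=2.1177  a^+=1.3494
step 2: x_pred=0.3731  r=4.5469  x^+=1.3780  v^+=5.1561  a^+=2.3469
step 3: x_pred=7.3353  r=-4.2253  x^+=6.4015  v^+=5.7534  a^+=1.4199
step 4: x_pred=12.5079  r=-10.9079  x^+=10.0973  v^+=2.8884  a^+=-0.9732
step 5: x_pred=12.4021  r=-7.6221  x^+=10.7176  v^+=-0.9807  a^+=-2.6454

resid = -7.6221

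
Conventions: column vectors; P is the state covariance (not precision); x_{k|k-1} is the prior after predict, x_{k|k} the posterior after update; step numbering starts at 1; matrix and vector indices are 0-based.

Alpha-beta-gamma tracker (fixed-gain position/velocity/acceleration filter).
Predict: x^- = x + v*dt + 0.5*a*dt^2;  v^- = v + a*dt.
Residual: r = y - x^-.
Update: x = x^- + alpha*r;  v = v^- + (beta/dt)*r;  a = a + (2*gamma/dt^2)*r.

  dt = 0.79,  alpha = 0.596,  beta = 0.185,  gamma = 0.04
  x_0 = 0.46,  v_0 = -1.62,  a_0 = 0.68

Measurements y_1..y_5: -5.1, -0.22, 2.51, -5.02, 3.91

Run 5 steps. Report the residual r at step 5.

step 1: x_pred=-0.6076  r=-4.4924  x^+=-3.2851  v^+=-2.1348  a^+=0.1041
step 2: x_pred=-4.9391  r=4.7191  x^+=-2.1265  v^+=-0.9474  a^+=0.7091
step 3: x_pred=-2.6537  r=5.1637  x^+=0.4239  v^+=0.8219  a^+=1.3710
step 4: x_pred=1.5010  r=-6.5210  x^+=-2.3855  v^+=0.3779  a^+=0.5351
step 5: x_pred=-1.9200  r=5.8300  x^+=1.5547  v^+=2.1659  a^+=1.2824

resid = 5.8300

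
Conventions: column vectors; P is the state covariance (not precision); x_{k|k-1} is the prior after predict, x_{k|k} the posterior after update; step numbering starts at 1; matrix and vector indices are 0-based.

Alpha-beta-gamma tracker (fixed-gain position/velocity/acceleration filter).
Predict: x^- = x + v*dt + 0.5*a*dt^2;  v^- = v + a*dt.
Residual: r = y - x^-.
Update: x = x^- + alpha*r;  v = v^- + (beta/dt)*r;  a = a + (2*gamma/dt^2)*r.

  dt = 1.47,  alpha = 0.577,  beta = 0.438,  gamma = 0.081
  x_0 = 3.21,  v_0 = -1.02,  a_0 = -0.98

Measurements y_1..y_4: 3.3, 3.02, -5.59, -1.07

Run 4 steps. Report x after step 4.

step 1: x_pred=0.6518  r=2.6482  x^+=2.1798  v^+=-1.6715  a^+=-0.7815
step 2: x_pred=-1.1217  r=4.1417  x^+=1.2681  v^+=-1.5862  a^+=-0.4710
step 3: x_pred=-1.5726  r=-4.0174  x^+=-3.8906  v^+=-3.4756  a^+=-0.7722
step 4: x_pred=-9.8340  r=8.7640  x^+=-4.7772  v^+=-1.9993  a^+=-0.1151

x_post = -4.7772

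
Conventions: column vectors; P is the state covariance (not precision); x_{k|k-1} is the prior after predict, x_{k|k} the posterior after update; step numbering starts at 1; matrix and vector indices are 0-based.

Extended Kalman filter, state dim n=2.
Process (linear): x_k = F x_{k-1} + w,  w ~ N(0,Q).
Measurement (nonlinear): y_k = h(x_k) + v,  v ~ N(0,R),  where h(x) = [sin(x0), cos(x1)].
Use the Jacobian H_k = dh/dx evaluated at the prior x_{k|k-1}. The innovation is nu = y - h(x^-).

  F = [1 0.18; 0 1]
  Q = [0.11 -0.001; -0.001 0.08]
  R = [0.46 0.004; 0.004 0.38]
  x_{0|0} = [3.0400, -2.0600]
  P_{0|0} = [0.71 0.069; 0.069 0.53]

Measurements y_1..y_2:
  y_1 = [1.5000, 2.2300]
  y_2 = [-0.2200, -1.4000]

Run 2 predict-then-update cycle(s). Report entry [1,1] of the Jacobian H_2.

H_jac[1,1] = 0.4314

step 1: x^-=[2.6692, -2.0600]  P^-=[0.8620 0.1634; 0.1634 0.6100]  H_jac=[-0.8905 0.0000; 0.0000 0.8827]  S=[1.1435 -0.1244; -0.1244 0.8553]  K=[-0.6634 0.0721; -0.0597 0.6209]  nu=[1.0450, 2.6999]  x^+=[2.1707, -0.4461]  P^+=[0.3424 0.0280; 0.0280 0.2670]
step 2: x^-=[2.0904, -0.4461]  P^-=[0.4711 0.0751; 0.0751 0.3470]  H_jac=[-0.4965 0.0000; 0.0000 0.4314]  S=[0.5761 -0.0121; -0.0121 0.4446]  K=[-0.4047 0.0619; -0.0577 0.3352]  nu=[-1.0880, -2.3022]  x^+=[2.3883, -1.1549]  P^+=[0.3744 0.0507; 0.0507 0.2947]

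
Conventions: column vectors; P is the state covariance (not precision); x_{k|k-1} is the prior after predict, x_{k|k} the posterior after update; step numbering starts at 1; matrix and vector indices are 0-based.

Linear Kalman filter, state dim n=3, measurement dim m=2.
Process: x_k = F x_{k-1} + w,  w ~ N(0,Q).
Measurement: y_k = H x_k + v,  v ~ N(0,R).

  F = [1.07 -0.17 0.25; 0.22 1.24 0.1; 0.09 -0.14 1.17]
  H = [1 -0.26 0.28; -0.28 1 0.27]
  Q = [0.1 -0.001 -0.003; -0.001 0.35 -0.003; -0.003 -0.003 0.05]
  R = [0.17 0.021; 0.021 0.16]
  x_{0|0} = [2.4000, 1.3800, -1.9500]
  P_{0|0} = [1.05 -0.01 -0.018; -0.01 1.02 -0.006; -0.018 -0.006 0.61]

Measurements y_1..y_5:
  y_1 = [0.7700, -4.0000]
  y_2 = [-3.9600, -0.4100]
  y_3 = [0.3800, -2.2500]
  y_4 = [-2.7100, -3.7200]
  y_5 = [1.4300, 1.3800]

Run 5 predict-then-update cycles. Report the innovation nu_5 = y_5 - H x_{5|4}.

step 1: x^-=[1.8459, 2.0442, -2.2587]  P^-=[1.3643 0.0288 0.2809; 0.0288 1.9675 -0.1021; 0.2809 -0.1021 0.9120]  S=[1.8960 -0.7403; -0.7403 2.1872]  K=[0.8153 0.1492; 0.0866 0.9126; 0.3555 0.1502]  nu=[0.0880, -4.9175]  x^+=[1.1841, -2.4358, -2.9662]  P^+=[0.2353 0.1576 -0.1877; 0.1576 0.2488 -0.2106; -0.1877 -0.2106 0.7020]
step 2: x^-=[0.9395, -3.0566, -3.0229]  P^-=[0.2806 0.1305 0.0149; 0.1305 0.7765 -0.2993; 0.0149 -0.2993 1.0433]  S=[0.5689 -0.1005; -0.1005 0.7975]  K=[0.4636 0.1286; -0.1297 0.8101; 0.6869 0.0592]  nu=[-4.8478, 3.7258]  x^+=[-0.8287, 0.5902, -6.1323]  P^+=[0.1571 0.1177 -0.1607; 0.1177 0.2224 -0.2317; -0.1607 -0.2317 0.7802]
step 3: x^-=[-2.5201, -0.0637, -7.3320]  P^-=[0.2260 0.0664 0.0756; 0.0664 0.7071 -0.3135; 0.0756 -0.3135 1.1628]  S=[0.5884 -0.1182; -0.1182 0.7516]  K=[0.4100 0.0958; -0.1934 0.7729; 0.8414 0.1048]  nu=[4.9365, -0.9123]  x^+=[-0.5838, -1.7237, -3.2738]  P^+=[0.1295 0.0927 -0.1203; 0.0927 0.2007 -0.2041; -0.1203 -0.2041 0.7588]
step 4: x^-=[-1.1501, -2.5932, -3.6416]  P^-=[0.2207 0.0463 0.1153; 0.0463 0.6670 -0.2643; 0.1153 -0.2643 1.1328]  S=[0.6036 -0.1122; -0.1122 0.7408]  K=[0.4149 0.0840; -0.1923 0.7574; 0.8569 0.1423]  nu=[-1.2145, -0.4656]  x^+=[-1.6931, -2.7123, -4.7485]  P^+=[0.1195 0.0808 -0.0934; 0.0808 0.1870 -0.1749; -0.0934 -0.1749 0.7020]
step 5: x^-=[-2.5376, -4.2106, -5.3284]  P^-=[0.2215 0.0431 0.1269; 0.0431 0.6469 -0.2206; 0.1269 -0.2206 1.0512]  S=[0.5985 -0.1056; -0.1056 0.7385]  K=[0.4252 0.0815; -0.1795 0.7534; 0.8271 0.1557]  nu=[4.3648, 6.3187]  x^+=[-0.1669, -0.2335, -0.7346]  P^+=[0.1158 0.0757 -0.0789; 0.0757 0.1800 -0.1556; -0.0789 -0.1556 0.6511]

innov = [4.3648, 6.3187]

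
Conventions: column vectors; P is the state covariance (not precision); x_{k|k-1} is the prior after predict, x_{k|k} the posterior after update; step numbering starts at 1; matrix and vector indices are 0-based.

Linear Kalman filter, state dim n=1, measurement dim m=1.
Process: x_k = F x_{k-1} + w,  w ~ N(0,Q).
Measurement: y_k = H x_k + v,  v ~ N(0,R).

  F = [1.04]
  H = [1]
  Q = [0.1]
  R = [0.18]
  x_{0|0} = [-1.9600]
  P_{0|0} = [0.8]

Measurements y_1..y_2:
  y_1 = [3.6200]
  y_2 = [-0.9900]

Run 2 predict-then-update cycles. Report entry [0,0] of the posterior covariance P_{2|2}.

P_post[0,0] = 0.1070

step 1: x^-=[-2.0384]  P^-=[0.9653]  S=[1.1453]  K=[0.8428]  nu=[5.6584]  x^+=[2.7307]  P^+=[0.1517]
step 2: x^-=[2.8399]  P^-=[0.2641]  S=[0.4441]  K=[0.5947]  nu=[-3.8299]  x^+=[0.5624]  P^+=[0.1070]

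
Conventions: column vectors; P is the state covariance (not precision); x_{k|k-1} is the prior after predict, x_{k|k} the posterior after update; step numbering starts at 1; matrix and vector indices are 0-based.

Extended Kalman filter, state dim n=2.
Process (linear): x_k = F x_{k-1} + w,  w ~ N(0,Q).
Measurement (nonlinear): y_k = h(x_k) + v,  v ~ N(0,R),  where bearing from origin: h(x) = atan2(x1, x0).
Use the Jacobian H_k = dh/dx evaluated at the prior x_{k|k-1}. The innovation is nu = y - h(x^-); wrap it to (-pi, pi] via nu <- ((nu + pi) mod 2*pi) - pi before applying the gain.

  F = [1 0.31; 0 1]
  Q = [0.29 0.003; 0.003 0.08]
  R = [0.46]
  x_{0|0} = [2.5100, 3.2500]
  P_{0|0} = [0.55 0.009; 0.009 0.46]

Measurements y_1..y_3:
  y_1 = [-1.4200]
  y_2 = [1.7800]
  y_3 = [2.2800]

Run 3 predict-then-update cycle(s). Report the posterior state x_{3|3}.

x_post = [5.4419, 3.3332]

step 1: x^-=[3.5175, 3.2500]  P^-=[0.8898 0.1546; 0.1546 0.5400]  H_jac=[-0.1417 0.1534]  S=[0.4838]  K=[-0.2116; 0.1259]  nu=[-2.1659]  x^+=[3.9758, 2.9773]  P^+=[0.8681 0.1675; 0.1675 0.5323]
step 2: x^-=[4.8987, 2.9773]  P^-=[1.3131 0.3355; 0.3355 0.6123]  H_jac=[-0.0906 0.1491]  S=[0.4753]  K=[-0.1451; 0.1281]  nu=[1.2339]  x^+=[4.7197, 3.1354]  P^+=[1.3031 0.3443; 0.3443 0.6045]
step 3: x^-=[5.6917, 3.1354]  P^-=[1.8647 0.5347; 0.5347 0.6845]  H_jac=[-0.0743 0.1348]  S=[0.4720]  K=[-0.1406; 0.1114]  nu=[1.7765]  x^+=[5.4419, 3.3332]  P^+=[1.8554 0.5421; 0.5421 0.6787]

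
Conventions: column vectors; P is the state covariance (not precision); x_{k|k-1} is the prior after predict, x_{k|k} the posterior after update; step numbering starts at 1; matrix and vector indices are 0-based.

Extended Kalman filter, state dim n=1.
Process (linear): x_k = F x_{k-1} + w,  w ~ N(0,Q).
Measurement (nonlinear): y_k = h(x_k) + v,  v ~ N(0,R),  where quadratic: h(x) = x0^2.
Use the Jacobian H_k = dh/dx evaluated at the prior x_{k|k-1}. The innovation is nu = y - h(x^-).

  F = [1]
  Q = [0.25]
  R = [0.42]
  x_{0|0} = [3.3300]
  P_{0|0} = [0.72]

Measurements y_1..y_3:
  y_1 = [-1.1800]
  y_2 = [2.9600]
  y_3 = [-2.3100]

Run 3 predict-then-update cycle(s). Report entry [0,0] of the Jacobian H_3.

step 1: x^-=[3.3300]  P^-=[0.9700]  H_jac=[6.6600]  S=[43.4449]  K=[0.1487]  nu=[-12.2689]  x^+=[1.5056]  P^+=[0.0094]
step 2: x^-=[1.5056]  P^-=[0.2594]  H_jac=[3.0113]  S=[2.7720]  K=[0.2818]  nu=[0.6931]  x^+=[1.7009]  P^+=[0.0393]
step 3: x^-=[1.7009]  P^-=[0.2893]  H_jac=[3.4018]  S=[3.7679]  K=[0.2612]  nu=[-5.2031]  x^+=[0.3419]  P^+=[0.0322]

H_jac[0,0] = 3.4018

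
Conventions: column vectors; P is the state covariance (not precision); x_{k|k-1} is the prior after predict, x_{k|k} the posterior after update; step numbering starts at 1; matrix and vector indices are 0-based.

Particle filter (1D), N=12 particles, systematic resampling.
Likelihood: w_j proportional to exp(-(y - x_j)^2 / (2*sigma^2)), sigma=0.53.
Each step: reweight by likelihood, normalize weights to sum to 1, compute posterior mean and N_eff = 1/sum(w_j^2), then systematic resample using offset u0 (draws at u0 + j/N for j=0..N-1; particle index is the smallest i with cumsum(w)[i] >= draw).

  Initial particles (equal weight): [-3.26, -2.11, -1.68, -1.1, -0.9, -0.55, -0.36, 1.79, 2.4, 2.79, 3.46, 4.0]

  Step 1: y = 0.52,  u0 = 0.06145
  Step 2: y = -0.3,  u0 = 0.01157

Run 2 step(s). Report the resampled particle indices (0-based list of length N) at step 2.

step 1: w=[0.0000, 0.0000, 0.0004, 0.0196, 0.0578, 0.2726, 0.5271, 0.1185, 0.0039, 0.0002, 0.0000, 0.0000]  mean=-0.1919  Neff=2.7034  idx=[4, 5, 5, 5, 6, 6, 6, 6, 6, 6, 7, 7]
step 2: w=[0.0574, 0.0975, 0.0975, 0.0975, 0.1083, 0.1083, 0.1083, 0.1083, 0.1083, 0.1083, 0.0000, 0.0000]  mean=-0.4464  Neff=9.7822  idx=[0, 1, 2, 3, 3, 4, 5, 6, 7, 7, 8, 9]

resampled_idx = [0, 1, 2, 3, 3, 4, 5, 6, 7, 7, 8, 9]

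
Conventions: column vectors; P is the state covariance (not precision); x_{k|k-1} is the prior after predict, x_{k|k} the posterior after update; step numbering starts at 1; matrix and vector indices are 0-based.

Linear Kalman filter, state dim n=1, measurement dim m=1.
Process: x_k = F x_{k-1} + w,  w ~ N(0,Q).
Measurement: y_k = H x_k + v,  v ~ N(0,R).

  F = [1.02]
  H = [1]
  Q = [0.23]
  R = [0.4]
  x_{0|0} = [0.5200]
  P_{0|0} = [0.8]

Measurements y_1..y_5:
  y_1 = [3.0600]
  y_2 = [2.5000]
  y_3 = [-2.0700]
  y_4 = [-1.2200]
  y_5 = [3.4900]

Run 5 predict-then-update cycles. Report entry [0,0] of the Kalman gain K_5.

K[0,0] = 0.5301

step 1: x^-=[0.5304]  P^-=[1.0623]  S=[1.4623]  K=[0.7265]  nu=[2.5296]  x^+=[2.3681]  P^+=[0.2906]
step 2: x^-=[2.4154]  P^-=[0.5323]  S=[0.9323]  K=[0.5710]  nu=[0.0846]  x^+=[2.4637]  P^+=[0.2284]
step 3: x^-=[2.5130]  P^-=[0.4676]  S=[0.8676]  K=[0.5390]  nu=[-4.5830]  x^+=[0.0429]  P^+=[0.2156]
step 4: x^-=[0.0438]  P^-=[0.4543]  S=[0.8543]  K=[0.5318]  nu=[-1.2638]  x^+=[-0.6283]  P^+=[0.2127]
step 5: x^-=[-0.6408]  P^-=[0.4513]  S=[0.8513]  K=[0.5301]  nu=[4.1308]  x^+=[1.5491]  P^+=[0.2121]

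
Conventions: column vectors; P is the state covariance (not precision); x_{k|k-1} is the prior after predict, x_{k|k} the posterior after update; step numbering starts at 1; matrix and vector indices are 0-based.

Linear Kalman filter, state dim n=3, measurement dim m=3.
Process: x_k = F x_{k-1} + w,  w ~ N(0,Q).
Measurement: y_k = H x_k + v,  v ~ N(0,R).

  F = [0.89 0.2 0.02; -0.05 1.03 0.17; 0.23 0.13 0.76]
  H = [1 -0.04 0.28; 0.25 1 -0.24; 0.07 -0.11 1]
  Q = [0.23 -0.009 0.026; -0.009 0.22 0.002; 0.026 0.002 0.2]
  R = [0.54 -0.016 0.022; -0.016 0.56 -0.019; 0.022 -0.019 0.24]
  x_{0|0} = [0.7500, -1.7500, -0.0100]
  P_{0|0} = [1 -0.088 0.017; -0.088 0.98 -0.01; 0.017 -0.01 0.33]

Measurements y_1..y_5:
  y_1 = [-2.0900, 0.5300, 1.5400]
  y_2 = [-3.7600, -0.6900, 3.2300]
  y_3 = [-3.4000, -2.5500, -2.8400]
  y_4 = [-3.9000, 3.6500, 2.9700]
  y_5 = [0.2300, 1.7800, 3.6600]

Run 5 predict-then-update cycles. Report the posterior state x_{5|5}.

step 1: x^-=[0.3173, -1.8417, -0.0626]  P^-=[1.0306 0.0717 0.2570; 0.0717 1.2770 0.1361; 0.2570 0.1361 0.4588]  S=[1.7438 0.2265 0.4725; 0.2265 1.8675 -0.0489; 0.4725 -0.0489 0.7242]  K=[0.6073 0.0711 0.0521; -0.0833 0.6887 0.1017; 0.0442 0.0590 0.6128]  nu=[-2.4634, 2.2774, 1.3778]  x^+=[-0.9451, 0.0720, 0.8071]  P^+=[0.3270 -0.0537 -0.0043; -0.0537 0.4125 0.0586; -0.0043 0.0586 0.1537]
step 2: x^-=[-0.8106, 0.2586, 0.4054]  P^-=[0.4868 0.0158 0.1035; 0.0158 0.6891 0.1082; 0.1035 0.1082 0.3199]  S=[1.1072 0.0860 0.2447; 0.0860 1.2415 -0.0272; 0.2447 -0.0272 0.5611]  K=[0.4497 0.0607 0.0488; -0.0492 0.5431 0.1075; 0.0458 0.0549 0.5446]  nu=[-3.0526, -0.6487, 2.9098]  x^+=[-2.0807, 0.3692, 1.8145]  P^+=[0.2416 -0.0346 -0.0003; -0.0346 0.3241 0.0525; -0.0003 0.0525 0.1364]
step 3: x^-=[-1.7417, 0.7928, 0.9485]  P^-=[0.4225 0.0189 0.0883; 0.0189 0.5903 0.0945; 0.0883 0.0945 0.3053]  S=[1.0332 0.0766 0.2209; 0.0766 1.1478 -0.0314; 0.2209 -0.0314 0.5458]  K=[0.4174 0.0635 0.0469; -0.0379 0.5040 0.1009; 0.0464 0.0493 0.5357]  nu=[-1.8921, -2.6798, -3.5793]  x^+=[-2.8695, -0.8473, -1.1889]  P^+=[0.2242 -0.0280 0.0005; -0.0280 0.2996 0.0487; 0.0005 0.0487 0.1340]
step 4: x^-=[-2.7471, -0.9313, -1.6737]  P^-=[0.4101 0.0206 0.0850; 0.0206 0.5622 0.0896; 0.0850 0.0896 0.3024]  S=[1.0186 0.0756 0.2159; 0.0756 1.1223 -0.0335; 0.2159 -0.0335 0.5431]  K=[0.4105 0.0652 0.0461; -0.0345 0.4916 0.0979; 0.0464 0.0470 0.5341]  nu=[-0.7215, 4.8664, 4.7335]  x^+=[-2.5076, 1.9491, 1.0496]  P^+=[0.2204 -0.0259 0.0006; -0.0259 0.2918 0.0473; 0.0006 0.0473 0.1335]
step 5: x^-=[-1.8209, 2.3114, 0.4744]  P^-=[0.4075 0.0210 0.0843; 0.0210 0.5532 0.0879; 0.0843 0.0879 0.3017]  S=[1.0156 0.0754 0.2148; 0.0754 1.1142 -0.0344; 0.2148 -0.0344 0.5425]  K=[0.4091 0.0658 0.0459; -0.0335 0.4875 0.0967; 0.0464 0.0461 0.5337]  nu=[2.0106, 0.0377, 3.5674]  x^+=[-0.8323, 2.6073, 2.4733]  P^+=[0.2197 -0.0253 0.0006; -0.0253 0.2893 0.0468; 0.0006 0.0468 0.1333]

x_post = [-0.8323, 2.6073, 2.4733]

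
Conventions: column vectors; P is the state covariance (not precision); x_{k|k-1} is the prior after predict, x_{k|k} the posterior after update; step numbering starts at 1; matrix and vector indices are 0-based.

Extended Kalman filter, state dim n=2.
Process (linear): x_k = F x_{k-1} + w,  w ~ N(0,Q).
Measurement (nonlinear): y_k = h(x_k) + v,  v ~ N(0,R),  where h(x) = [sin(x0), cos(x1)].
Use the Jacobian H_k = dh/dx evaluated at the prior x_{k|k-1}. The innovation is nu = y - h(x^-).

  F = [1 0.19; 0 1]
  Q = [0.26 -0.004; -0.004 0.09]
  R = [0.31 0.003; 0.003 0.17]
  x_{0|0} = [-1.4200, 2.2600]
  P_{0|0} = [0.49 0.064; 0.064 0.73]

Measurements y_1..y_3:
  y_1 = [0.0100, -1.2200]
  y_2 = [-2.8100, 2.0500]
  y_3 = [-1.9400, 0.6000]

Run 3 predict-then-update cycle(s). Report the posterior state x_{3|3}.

x_post = [-1.5405, 1.1216]

step 1: x^-=[-0.9906, 2.2600]  P^-=[0.8007 0.1987; 0.1987 0.8200]  H_jac=[0.5482 0.0000; 0.0000 -0.7718]  S=[0.5506 -0.0811; -0.0811 0.6584]  K=[0.7769 -0.1373; 0.0574 -0.9541]  nu=[0.8464, -0.5841]  x^+=[-0.2529, 2.8658]  P^+=[0.4386 0.0272; 0.0272 0.2099]
step 2: x^-=[0.2916, 2.8658]  P^-=[0.7165 0.0631; 0.0631 0.2999]  H_jac=[0.9578 0.0000; 0.0000 -0.2723]  S=[0.9673 -0.0135; -0.0135 0.1922]  K=[0.7089 -0.0398; 0.0566 -0.4209]  nu=[-3.0975, 3.0122]  x^+=[-2.0240, 1.4226]  P^+=[0.2293 0.0170; 0.0170 0.2622]
step 3: x^-=[-1.7537, 1.4226]  P^-=[0.5053 0.0628; 0.0628 0.3522]  H_jac=[-0.1819 0.0000; 0.0000 -0.9890]  S=[0.3267 0.0143; 0.0143 0.5145]  K=[-0.2764 -0.1131; -0.0053 -0.6768]  nu=[-0.9567, 0.4524]  x^+=[-1.5405, 1.1216]  P^+=[0.4728 0.0203; 0.0203 0.1164]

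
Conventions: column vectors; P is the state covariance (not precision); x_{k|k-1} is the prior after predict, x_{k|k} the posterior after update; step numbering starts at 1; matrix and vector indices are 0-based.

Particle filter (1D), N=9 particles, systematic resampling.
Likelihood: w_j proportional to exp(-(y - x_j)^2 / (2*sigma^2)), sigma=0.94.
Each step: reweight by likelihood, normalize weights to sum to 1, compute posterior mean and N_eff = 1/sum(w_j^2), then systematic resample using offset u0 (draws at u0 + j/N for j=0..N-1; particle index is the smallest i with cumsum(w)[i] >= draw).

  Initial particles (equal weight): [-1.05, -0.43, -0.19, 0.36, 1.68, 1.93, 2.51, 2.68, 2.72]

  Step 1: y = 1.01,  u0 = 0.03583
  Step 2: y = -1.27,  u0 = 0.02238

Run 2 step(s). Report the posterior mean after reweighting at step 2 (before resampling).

step 1: w=[0.0245, 0.0835, 0.1196, 0.2127, 0.2095, 0.1673, 0.0756, 0.0557, 0.0516]  mean=1.1466  Neff=6.6462  idx=[1, 2, 3, 3, 4, 4, 5, 5, 7]
step 2: w=[0.4058, 0.3126, 0.1345, 0.1345, 0.0044, 0.0044, 0.0018, 0.0018, 0.0001]  mean=-0.1149  Neff=3.3486  idx=[0, 0, 0, 0, 1, 1, 1, 2, 3]

post_mean = -0.1149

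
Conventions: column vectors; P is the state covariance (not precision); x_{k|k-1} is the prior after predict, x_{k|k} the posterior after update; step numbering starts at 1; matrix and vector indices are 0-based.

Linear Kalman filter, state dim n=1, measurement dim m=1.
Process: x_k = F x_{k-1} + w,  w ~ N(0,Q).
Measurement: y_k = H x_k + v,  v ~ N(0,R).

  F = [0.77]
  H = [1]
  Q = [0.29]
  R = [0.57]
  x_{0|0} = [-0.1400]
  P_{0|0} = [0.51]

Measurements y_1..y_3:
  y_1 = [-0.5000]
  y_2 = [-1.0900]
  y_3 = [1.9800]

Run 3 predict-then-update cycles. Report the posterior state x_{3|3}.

x_post = [0.5954]

step 1: x^-=[-0.1078]  P^-=[0.5924]  S=[1.1624]  K=[0.5096]  nu=[-0.3922]  x^+=[-0.3077]  P^+=[0.2905]
step 2: x^-=[-0.2369]  P^-=[0.4622]  S=[1.0322]  K=[0.4478]  nu=[-0.8531]  x^+=[-0.6189]  P^+=[0.2552]
step 3: x^-=[-0.4766]  P^-=[0.4413]  S=[1.0113]  K=[0.4364]  nu=[2.4566]  x^+=[0.5954]  P^+=[0.2487]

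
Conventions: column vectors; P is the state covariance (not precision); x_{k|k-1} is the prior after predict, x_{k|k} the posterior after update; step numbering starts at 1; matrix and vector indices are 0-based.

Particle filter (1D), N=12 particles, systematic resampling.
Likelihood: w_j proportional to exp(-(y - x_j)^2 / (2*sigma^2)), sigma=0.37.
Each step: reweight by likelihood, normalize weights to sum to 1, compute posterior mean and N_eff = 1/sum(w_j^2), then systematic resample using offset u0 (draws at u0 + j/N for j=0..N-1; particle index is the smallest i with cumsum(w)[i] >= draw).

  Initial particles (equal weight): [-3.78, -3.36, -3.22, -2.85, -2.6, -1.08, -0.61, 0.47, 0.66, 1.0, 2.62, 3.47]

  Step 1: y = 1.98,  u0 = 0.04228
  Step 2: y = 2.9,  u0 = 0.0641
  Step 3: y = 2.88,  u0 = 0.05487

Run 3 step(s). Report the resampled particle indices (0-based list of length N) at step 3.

resampled_idx = [0, 1, 2, 3, 4, 5, 6, 7, 8, 9, 10, 11]

step 1: w=[0.0000, 0.0000, 0.0000, 0.0000, 0.0000, 0.0000, 0.0000, 0.0009, 0.0067, 0.1169, 0.8742, 0.0012]  mean=2.4164  Neff=1.2854  idx=[9, 10, 10, 10, 10, 10, 10, 10, 10, 10, 10, 10]
step 2: w=[0.0000, 0.0909, 0.0909, 0.0909, 0.0909, 0.0909, 0.0909, 0.0909, 0.0909, 0.0909, 0.0909, 0.0909]  mean=2.6200  Neff=11.0000  idx=[1, 2, 3, 4, 5, 6, 7, 8, 9, 9, 10, 11]
step 3: w=[0.0833, 0.0833, 0.0833, 0.0833, 0.0833, 0.0833, 0.0833, 0.0833, 0.0833, 0.0833, 0.0833, 0.0833]  mean=2.6200  Neff=12.0000  idx=[0, 1, 2, 3, 4, 5, 6, 7, 8, 9, 10, 11]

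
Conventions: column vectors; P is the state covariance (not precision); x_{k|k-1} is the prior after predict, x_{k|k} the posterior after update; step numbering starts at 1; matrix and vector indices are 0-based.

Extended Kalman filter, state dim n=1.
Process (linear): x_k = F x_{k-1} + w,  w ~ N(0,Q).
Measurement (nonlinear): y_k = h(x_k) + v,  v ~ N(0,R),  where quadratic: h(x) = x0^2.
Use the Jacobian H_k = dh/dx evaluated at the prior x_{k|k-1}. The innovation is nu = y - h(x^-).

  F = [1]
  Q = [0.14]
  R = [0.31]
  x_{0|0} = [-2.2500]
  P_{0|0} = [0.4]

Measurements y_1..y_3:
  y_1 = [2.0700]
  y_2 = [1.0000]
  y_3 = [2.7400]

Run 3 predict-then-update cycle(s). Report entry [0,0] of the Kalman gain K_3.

K[0,0] = -0.3152

step 1: x^-=[-2.2500]  P^-=[0.5400]  H_jac=[-4.5000]  S=[11.2450]  K=[-0.2161]  nu=[-2.9925]  x^+=[-1.6033]  P^+=[0.0149]
step 2: x^-=[-1.6033]  P^-=[0.1549]  H_jac=[-3.2067]  S=[1.9027]  K=[-0.2610]  nu=[-1.5707]  x^+=[-1.1933]  P^+=[0.0252]
step 3: x^-=[-1.1933]  P^-=[0.1652]  H_jac=[-2.3866]  S=[1.2512]  K=[-0.3152]  nu=[1.3160]  x^+=[-1.6081]  P^+=[0.0409]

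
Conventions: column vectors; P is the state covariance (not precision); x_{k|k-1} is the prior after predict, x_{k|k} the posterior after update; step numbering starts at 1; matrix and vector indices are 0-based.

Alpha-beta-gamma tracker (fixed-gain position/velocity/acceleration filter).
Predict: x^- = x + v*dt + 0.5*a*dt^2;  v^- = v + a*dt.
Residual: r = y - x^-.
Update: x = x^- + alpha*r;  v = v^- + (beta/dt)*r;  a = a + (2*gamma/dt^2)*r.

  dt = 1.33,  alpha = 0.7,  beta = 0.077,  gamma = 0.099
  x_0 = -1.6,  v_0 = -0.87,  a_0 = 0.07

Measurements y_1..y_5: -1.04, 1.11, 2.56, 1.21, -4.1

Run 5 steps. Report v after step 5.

v_post = 2.0498

step 1: x_pred=-2.6952  r=1.6552  x^+=-1.5366  v^+=-0.6811  a^+=0.2553
step 2: x_pred=-2.2166  r=3.3266  x^+=0.1120  v^+=-0.1490  a^+=0.6276
step 3: x_pred=0.4690  r=2.0910  x^+=1.9327  v^+=0.8068  a^+=0.8617
step 4: x_pred=3.7679  r=-2.5579  x^+=1.9774  v^+=1.8048  a^+=0.5754
step 5: x_pred=4.8866  r=-8.9866  x^+=-1.4040  v^+=2.0498  a^+=-0.4305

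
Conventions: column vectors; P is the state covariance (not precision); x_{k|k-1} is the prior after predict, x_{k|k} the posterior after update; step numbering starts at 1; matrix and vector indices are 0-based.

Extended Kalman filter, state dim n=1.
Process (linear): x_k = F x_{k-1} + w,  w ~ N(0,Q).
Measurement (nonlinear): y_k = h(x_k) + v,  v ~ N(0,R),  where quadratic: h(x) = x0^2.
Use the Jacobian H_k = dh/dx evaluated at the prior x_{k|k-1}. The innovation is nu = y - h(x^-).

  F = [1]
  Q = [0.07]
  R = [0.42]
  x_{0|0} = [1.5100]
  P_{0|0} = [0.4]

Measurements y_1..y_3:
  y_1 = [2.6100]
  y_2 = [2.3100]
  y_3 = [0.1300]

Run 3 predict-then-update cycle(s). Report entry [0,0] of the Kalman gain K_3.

K[0,0] = 0.2246

step 1: x^-=[1.5100]  P^-=[0.4700]  H_jac=[3.0200]  S=[4.7066]  K=[0.3016]  nu=[0.3299]  x^+=[1.6095]  P^+=[0.0419]
step 2: x^-=[1.6095]  P^-=[0.1119]  H_jac=[3.2190]  S=[1.5799]  K=[0.2281]  nu=[-0.2805]  x^+=[1.5455]  P^+=[0.0298]
step 3: x^-=[1.5455]  P^-=[0.0998]  H_jac=[3.0911]  S=[1.3731]  K=[0.2246]  nu=[-2.2586]  x^+=[1.0383]  P^+=[0.0305]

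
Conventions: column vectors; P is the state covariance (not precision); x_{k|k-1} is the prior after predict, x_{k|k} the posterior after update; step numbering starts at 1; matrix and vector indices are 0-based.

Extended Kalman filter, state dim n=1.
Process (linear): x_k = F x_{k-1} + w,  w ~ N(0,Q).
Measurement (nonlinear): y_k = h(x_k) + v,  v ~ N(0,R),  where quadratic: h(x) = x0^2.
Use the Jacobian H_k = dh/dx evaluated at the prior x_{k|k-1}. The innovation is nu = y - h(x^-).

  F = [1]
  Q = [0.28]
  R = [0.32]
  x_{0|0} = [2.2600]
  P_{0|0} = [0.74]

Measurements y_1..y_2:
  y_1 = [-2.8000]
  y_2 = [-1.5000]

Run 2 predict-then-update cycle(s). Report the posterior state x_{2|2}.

step 1: x^-=[2.2600]  P^-=[1.0200]  H_jac=[4.5200]  S=[21.1590]  K=[0.2179]  nu=[-7.9076]  x^+=[0.5370]  P^+=[0.0154]
step 2: x^-=[0.5370]  P^-=[0.2954]  H_jac=[1.0740]  S=[0.6608]  K=[0.4802]  nu=[-1.7884]  x^+=[-0.3217]  P^+=[0.1431]

x_post = [-0.3217]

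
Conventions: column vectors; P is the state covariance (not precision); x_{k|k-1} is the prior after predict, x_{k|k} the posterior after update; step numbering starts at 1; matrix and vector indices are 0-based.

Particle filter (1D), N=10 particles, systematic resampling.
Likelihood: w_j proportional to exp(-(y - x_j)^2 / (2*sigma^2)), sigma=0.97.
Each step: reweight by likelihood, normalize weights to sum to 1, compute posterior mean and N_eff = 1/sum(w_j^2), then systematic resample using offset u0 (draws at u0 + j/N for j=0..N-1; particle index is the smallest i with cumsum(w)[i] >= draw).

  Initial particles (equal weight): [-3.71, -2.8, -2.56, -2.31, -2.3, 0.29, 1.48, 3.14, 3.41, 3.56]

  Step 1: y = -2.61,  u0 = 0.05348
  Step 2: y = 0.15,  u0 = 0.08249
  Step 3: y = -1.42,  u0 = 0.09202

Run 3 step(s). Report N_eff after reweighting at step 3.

step 1: w=[0.1189, 0.2219, 0.2259, 0.2157, 0.2150, 0.0026, 0.0000, 0.0000, 0.0000, 0.0000]  mean=-2.6327  Neff=4.8274  idx=[0, 1, 1, 2, 2, 2, 3, 3, 4, 4]
step 2: w=[0.0015, 0.0403, 0.0403, 0.0830, 0.0830, 0.0830, 0.1650, 0.1650, 0.1694, 0.1694]  mean=-2.4105  Neff=7.3658  idx=[3, 4, 5, 6, 6, 7, 8, 8, 9, 9]
step 3: w=[0.0819, 0.0819, 0.0819, 0.1072, 0.1072, 0.1072, 0.1082, 0.1082, 0.1082, 0.1082]  mean=-2.3671  Neff=9.8607  idx=[1, 2, 3, 4, 5, 6, 7, 8, 9, 9]

N_eff = 9.8607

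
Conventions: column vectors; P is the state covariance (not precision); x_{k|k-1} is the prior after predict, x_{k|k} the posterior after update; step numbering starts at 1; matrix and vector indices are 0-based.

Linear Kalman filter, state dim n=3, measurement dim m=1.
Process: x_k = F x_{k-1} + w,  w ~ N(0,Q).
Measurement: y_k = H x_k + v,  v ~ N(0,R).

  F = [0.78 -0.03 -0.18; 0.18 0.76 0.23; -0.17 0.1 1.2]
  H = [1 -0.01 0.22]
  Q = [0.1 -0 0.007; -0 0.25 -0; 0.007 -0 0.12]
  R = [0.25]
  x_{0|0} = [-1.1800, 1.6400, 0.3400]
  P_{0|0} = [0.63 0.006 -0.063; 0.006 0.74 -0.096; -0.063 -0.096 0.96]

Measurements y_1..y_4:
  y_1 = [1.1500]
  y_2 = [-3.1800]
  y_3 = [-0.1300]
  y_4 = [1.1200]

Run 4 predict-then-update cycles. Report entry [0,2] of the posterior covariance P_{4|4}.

P_post[0,2] = -1.5472

step 1: x^-=[-1.0308, 1.1122, 0.7726]  P^-=[0.5314 0.0399 -0.3413; 0.0399 0.7115 0.2004; -0.3413 0.2004 1.5305]  S=[0.7037]  K=[0.6479; 0.1092; -0.0094]  nu=[2.0219]  x^+=[0.2792, 1.3330, 0.7535]  P^+=[0.2360 -0.0099 -0.3370; -0.0099 0.7031 0.2011; -0.3370 0.2011 1.5304]
step 2: x^-=[0.0422, 1.2367, 0.9901]  P^-=[0.3911 -0.1305 -0.6944; -0.1305 0.7844 0.5981; -0.6944 0.5981 2.5237]  S=[0.4577]  K=[0.5235; -0.0148; -0.3172]  nu=[-3.4276]  x^+=[-1.7521, 1.2874, 2.0773]  P^+=[0.2657 -0.1270 -0.6184; -0.1270 0.7843 0.5959; -0.6184 0.5959 2.4777]
step 3: x^-=[-1.7792, 1.1408, 2.9193]  P^-=[0.5286 -0.3343 -1.2063; -0.3343 0.9651 1.1972; -1.2063 1.1972 4.1031]  S=[0.4480]  K=[0.5951; -0.1798; -0.7044]  nu=[1.0183]  x^+=[-1.1731, 0.9577, 2.2020]  P^+=[0.3700 -0.2864 -1.0185; -0.2864 0.9506 1.1405; -1.0185 1.1405 3.8808]
step 4: x^-=[-1.3402, 1.0232, 2.9376]  P^-=[0.7634 -0.6122 -1.9530; -0.6122 1.2524 2.0501; -1.9530 2.0501 6.4275]  S=[0.4685]  K=[0.7254; -0.3708; -1.1941]  nu=[1.8241]  x^+=[-0.0170, 0.3468, 0.7595]  P^+=[0.5169 -0.4862 -1.5472; -0.4862 1.1880 1.8426; -1.5472 1.8426 5.7595]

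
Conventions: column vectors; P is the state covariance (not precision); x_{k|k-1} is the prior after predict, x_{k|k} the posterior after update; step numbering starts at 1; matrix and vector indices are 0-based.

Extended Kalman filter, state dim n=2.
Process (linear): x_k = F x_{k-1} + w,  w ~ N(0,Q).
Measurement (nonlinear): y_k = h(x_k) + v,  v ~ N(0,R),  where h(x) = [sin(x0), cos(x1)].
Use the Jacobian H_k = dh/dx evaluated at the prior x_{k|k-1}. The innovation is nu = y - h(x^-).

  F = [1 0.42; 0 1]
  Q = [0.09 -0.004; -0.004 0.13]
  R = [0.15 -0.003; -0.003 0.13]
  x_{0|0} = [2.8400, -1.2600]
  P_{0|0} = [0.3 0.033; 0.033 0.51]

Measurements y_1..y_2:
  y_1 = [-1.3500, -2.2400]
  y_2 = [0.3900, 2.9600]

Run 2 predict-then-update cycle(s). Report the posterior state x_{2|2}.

step 1: x^-=[2.3108, -1.2600]  P^-=[0.5077 0.2432; 0.2432 0.6400]  H_jac=[-0.6743 0.0000; 0.0000 0.9521]  S=[0.3808 -0.1591; -0.1591 0.7101]  K=[-0.8414 0.1375; -0.0795 0.8402]  nu=[-2.0885, -2.5458]  x^+=[3.7181, -3.2330]  P^+=[0.1878 0.0214; 0.0214 0.1150]
step 2: x^-=[2.3602, -3.2330]  P^-=[0.3161 0.0657; 0.0657 0.2450]  H_jac=[-0.7099 0.0000; 0.0000 -0.0913]  S=[0.3093 0.0013; 0.0013 0.1320]  K=[-0.7253 -0.0385; -0.1502 -0.1679]  nu=[-0.3143, 3.9558]  x^+=[2.4358, -3.8502]  P^+=[0.1531 0.0310; 0.0310 0.2342]

x_post = [2.4358, -3.8502]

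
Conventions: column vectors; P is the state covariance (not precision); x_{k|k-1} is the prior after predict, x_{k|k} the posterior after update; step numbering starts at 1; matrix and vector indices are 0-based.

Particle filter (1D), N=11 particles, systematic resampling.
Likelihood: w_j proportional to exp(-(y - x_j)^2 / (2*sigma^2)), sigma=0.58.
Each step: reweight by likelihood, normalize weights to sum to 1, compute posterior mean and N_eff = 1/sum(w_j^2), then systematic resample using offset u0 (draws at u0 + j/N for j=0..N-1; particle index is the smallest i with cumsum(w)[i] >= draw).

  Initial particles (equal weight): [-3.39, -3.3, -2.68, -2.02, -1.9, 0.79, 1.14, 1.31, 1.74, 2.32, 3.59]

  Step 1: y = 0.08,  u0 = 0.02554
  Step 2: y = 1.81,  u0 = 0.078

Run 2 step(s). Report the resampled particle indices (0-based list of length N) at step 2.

resampled_idx = [1, 2, 4, 6, 7, 7, 8, 9, 9, 10, 10]

step 1: w=[0.0000, 0.0000, 0.0000, 0.0018, 0.0037, 0.5998, 0.2389, 0.1339, 0.0211, 0.0007, 0.0000]  mean=0.9492  Neff=2.2976  idx=[5, 5, 5, 5, 5, 5, 5, 6, 6, 6, 7]
step 2: w=[0.0573, 0.0573, 0.0573, 0.0573, 0.0573, 0.0573, 0.0573, 0.1379, 0.1379, 0.1379, 0.1854]  mean=1.0312  Neff=8.7418  idx=[1, 2, 4, 6, 7, 7, 8, 9, 9, 10, 10]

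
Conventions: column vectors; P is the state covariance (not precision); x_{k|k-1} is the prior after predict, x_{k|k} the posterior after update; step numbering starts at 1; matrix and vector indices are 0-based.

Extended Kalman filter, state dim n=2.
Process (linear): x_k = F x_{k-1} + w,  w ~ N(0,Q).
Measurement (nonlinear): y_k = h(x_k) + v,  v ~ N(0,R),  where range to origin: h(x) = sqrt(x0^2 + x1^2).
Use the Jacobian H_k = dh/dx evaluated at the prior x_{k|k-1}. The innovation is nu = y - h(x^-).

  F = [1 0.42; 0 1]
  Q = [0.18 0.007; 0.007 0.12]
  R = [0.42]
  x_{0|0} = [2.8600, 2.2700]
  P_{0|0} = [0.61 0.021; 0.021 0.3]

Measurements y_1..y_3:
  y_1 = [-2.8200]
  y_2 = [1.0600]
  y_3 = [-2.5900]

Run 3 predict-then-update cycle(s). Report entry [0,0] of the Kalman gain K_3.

K[0,0] = -0.5360

step 1: x^-=[3.8134, 2.2700]  P^-=[0.8606 0.1540; 0.1540 0.4200]  H_jac=[0.8593 0.5115]  S=[1.3007]  K=[0.6291; 0.2669]  nu=[-7.2579]  x^+=[-0.7525, 0.3328]  P^+=[0.3458 -0.0644; -0.0644 0.3273]
step 2: x^-=[-0.6127, 0.3328]  P^-=[0.5295 0.0801; 0.0801 0.4473]  H_jac=[-0.8787 0.4773]  S=[0.8636]  K=[-0.4945; 0.1658]  nu=[0.3628]  x^+=[-0.7921, 0.3929]  P^+=[0.3183 0.1509; 0.1509 0.4236]
step 3: x^-=[-0.6270, 0.3929]  P^-=[0.6998 0.3358; 0.3358 0.5436]  H_jac=[-0.8474 0.5310]  S=[0.7736]  K=[-0.5360; 0.0053]  nu=[-3.3300]  x^+=[1.1580, 0.3752]  P^+=[0.4775 0.3380; 0.3380 0.5436]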